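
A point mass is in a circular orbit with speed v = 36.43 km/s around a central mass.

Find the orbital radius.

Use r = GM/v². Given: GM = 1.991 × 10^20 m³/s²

Convert to SI: v = 36.43 km/s = 36430 m/s.
For a circular orbit, v² = GM / r, so r = GM / v².
r = 1.991e+20 / (36430)² m ≈ 1.5e+11 m = 150 Gm.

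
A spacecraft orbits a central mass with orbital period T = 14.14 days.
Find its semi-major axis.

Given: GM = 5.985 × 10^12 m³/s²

Convert to SI: T = 14.14 days = 1.2217e+06 s.
Invert Kepler's third law: a = (GM · T² / (4π²))^(1/3).
Substituting T = 1.2217e+06 s and GM = 5.985e+12 m³/s²:
a = (5.985e+12 · (1.2217e+06)² / (4π²))^(1/3) m
a ≈ 6.094e+07 m = 60.94 Mm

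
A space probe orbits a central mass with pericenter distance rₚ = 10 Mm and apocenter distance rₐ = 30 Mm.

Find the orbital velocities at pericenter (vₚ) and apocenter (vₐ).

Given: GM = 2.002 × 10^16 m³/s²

Convert to SI: rₚ = 10 Mm = 1e+07 m; rₐ = 30 Mm = 3e+07 m.
Use the vis-viva equation v² = GM(2/r − 1/a) with a = (rₚ + rₐ)/2 = (1e+07 + 3e+07)/2 = 2e+07 m.
vₚ = √(GM · (2/rₚ − 1/a)) = √(2.002e+16 · (2/1e+07 − 1/2e+07)) m/s ≈ 5.48e+04 m/s = 54.8 km/s.
vₐ = √(GM · (2/rₐ − 1/a)) = √(2.002e+16 · (2/3e+07 − 1/2e+07)) m/s ≈ 1.827e+04 m/s = 18.27 km/s.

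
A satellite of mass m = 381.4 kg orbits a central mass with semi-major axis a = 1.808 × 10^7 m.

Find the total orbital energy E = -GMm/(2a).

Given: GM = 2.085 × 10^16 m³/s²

E = −GMm / (2a).
E = −2.085e+16 · 381.4 / (2 · 1.808e+07) J ≈ -2.199e+11 J = -219.9 GJ.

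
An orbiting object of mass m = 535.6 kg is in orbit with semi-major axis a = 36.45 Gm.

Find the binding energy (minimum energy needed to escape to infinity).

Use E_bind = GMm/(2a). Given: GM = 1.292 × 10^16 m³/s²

Convert to SI: a = 36.45 Gm = 3.645e+10 m.
Total orbital energy is E = −GMm/(2a); binding energy is E_bind = −E = GMm/(2a).
E_bind = 1.292e+16 · 535.6 / (2 · 3.645e+10) J ≈ 9.492e+07 J = 94.92 MJ.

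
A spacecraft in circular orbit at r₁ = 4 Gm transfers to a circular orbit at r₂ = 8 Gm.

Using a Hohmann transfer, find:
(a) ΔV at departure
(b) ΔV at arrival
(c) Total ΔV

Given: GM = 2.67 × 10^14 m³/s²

Convert to SI: r₁ = 4 Gm = 4e+09 m; r₂ = 8 Gm = 8e+09 m.
Transfer semi-major axis: a_t = (r₁ + r₂)/2 = (4e+09 + 8e+09)/2 = 6e+09 m.
Circular speeds: v₁ = √(GM/r₁) = 258.36 m/s, v₂ = √(GM/r₂) = 182.688 m/s.
Transfer speeds (vis-viva v² = GM(2/r − 1/a_t)): v₁ᵗ = 298.329 m/s, v₂ᵗ = 149.164 m/s.
(a) ΔV₁ = |v₁ᵗ − v₁| ≈ 39.97 m/s = 39.97 m/s.
(b) ΔV₂ = |v₂ − v₂ᵗ| ≈ 33.52 m/s = 33.52 m/s.
(c) ΔV_total = ΔV₁ + ΔV₂ ≈ 73.49 m/s = 73.49 m/s.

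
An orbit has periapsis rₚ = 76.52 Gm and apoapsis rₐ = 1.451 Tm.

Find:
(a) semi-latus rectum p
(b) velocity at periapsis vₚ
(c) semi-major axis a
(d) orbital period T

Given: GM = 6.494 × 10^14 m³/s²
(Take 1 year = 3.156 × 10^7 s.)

Convert to SI: rₚ = 76.52 Gm = 7.652e+10 m; rₐ = 1.451 Tm = 1.451e+12 m.
(a) From a = (rₚ + rₐ)/2 = 7.6376e+11 m and e = (rₐ − rₚ)/(rₐ + rₚ) = 0.899811, p = a(1 − e²) = 7.6376e+11 · (1 − (0.899811)²) ≈ 1.454e+11 m
(b) With a = (rₚ + rₐ)/2 = 7.6376e+11 m, vₚ = √(GM (2/rₚ − 1/a)) = √(6.494e+14 · (2/7.652e+10 − 1/7.6376e+11)) m/s ≈ 127 m/s
(c) a = (rₚ + rₐ)/2 = (7.652e+10 + 1.451e+12)/2 ≈ 7.638e+11 m
(d) With a = (rₚ + rₐ)/2 = 7.6376e+11 m, T = 2π √(a³/GM) = 2π √((7.6376e+11)³/6.494e+14) s ≈ 1.646e+11 s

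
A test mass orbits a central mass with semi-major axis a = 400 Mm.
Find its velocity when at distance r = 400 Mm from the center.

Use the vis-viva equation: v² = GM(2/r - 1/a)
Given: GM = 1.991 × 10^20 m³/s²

Convert to SI: a = 400 Mm = 4e+08 m; r = 400 Mm = 4e+08 m.
Vis-viva: v = √(GM · (2/r − 1/a)).
2/r − 1/a = 2/4e+08 − 1/4e+08 = 2.5e-09 m⁻¹.
v = √(1.991e+20 · 2.5e-09) m/s ≈ 7.055e+05 m/s = 705.5 km/s.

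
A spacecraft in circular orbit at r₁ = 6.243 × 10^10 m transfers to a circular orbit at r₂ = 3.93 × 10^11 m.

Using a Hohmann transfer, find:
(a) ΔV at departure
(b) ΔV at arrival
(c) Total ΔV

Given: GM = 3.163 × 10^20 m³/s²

Transfer semi-major axis: a_t = (r₁ + r₂)/2 = (6.243e+10 + 3.93e+11)/2 = 2.27715e+11 m.
Circular speeds: v₁ = √(GM/r₁) = 71179.2 m/s, v₂ = √(GM/r₂) = 28369.6 m/s.
Transfer speeds (vis-viva v² = GM(2/r − 1/a_t)): v₁ᵗ = 93509 m/s, v₂ᵗ = 14854.4 m/s.
(a) ΔV₁ = |v₁ᵗ − v₁| ≈ 2.233e+04 m/s = 22.33 km/s.
(b) ΔV₂ = |v₂ − v₂ᵗ| ≈ 1.352e+04 m/s = 13.52 km/s.
(c) ΔV_total = ΔV₁ + ΔV₂ ≈ 3.585e+04 m/s = 35.85 km/s.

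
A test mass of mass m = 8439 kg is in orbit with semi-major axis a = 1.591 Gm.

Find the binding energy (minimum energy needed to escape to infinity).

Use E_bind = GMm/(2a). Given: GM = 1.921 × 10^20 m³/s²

Convert to SI: a = 1.591 Gm = 1.591e+09 m.
Total orbital energy is E = −GMm/(2a); binding energy is E_bind = −E = GMm/(2a).
E_bind = 1.921e+20 · 8439 / (2 · 1.591e+09) J ≈ 5.095e+14 J = 509.5 TJ.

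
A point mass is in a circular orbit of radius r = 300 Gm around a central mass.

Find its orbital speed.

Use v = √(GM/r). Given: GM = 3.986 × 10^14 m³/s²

Convert to SI: r = 300 Gm = 3e+11 m.
For a circular orbit, gravity supplies the centripetal force, so v = √(GM / r).
v = √(3.986e+14 / 3e+11) m/s ≈ 36.45 m/s = 36.45 m/s.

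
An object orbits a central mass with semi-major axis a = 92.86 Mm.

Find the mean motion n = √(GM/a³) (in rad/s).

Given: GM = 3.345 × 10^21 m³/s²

Convert to SI: a = 92.86 Mm = 9.286e+07 m.
n = √(GM / a³).
n = √(3.345e+21 / (9.286e+07)³) rad/s ≈ 0.06463 rad/s.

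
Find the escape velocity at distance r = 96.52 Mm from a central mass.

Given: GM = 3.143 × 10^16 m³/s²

Convert to SI: r = 96.52 Mm = 9.652e+07 m.
Escape velocity comes from setting total energy to zero: ½v² − GM/r = 0 ⇒ v_esc = √(2GM / r).
v_esc = √(2 · 3.143e+16 / 9.652e+07) m/s ≈ 2.552e+04 m/s = 25.52 km/s.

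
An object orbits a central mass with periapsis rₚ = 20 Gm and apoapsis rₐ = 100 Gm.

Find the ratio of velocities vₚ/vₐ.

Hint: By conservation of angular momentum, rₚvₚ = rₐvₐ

Convert to SI: rₚ = 20 Gm = 2e+10 m; rₐ = 100 Gm = 1e+11 m.
Conservation of angular momentum gives rₚvₚ = rₐvₐ, so vₚ/vₐ = rₐ/rₚ.
vₚ/vₐ = 1e+11 / 2e+10 ≈ 5.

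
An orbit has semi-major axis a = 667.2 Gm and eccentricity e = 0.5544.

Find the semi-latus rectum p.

Convert to SI: a = 667.2 Gm = 6.672e+11 m.
p = a (1 − e²).
p = 6.672e+11 · (1 − (0.5544)²) = 6.672e+11 · 0.692641 ≈ 4.621e+11 m = 462.1 Gm.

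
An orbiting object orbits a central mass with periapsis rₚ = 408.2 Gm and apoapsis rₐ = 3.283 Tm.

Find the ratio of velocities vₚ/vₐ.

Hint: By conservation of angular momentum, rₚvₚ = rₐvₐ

Convert to SI: rₚ = 408.2 Gm = 4.082e+11 m; rₐ = 3.283 Tm = 3.283e+12 m.
Conservation of angular momentum gives rₚvₚ = rₐvₐ, so vₚ/vₐ = rₐ/rₚ.
vₚ/vₐ = 3.283e+12 / 4.082e+11 ≈ 8.043.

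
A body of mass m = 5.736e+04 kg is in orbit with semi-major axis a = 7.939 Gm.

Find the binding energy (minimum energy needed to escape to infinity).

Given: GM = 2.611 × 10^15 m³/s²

Convert to SI: a = 7.939 Gm = 7.939e+09 m.
Total orbital energy is E = −GMm/(2a); binding energy is E_bind = −E = GMm/(2a).
E_bind = 2.611e+15 · 5.736e+04 / (2 · 7.939e+09) J ≈ 9.432e+09 J = 9.432 GJ.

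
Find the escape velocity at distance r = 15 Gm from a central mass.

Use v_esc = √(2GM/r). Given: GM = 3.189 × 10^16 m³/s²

Convert to SI: r = 15 Gm = 1.5e+10 m.
Escape velocity comes from setting total energy to zero: ½v² − GM/r = 0 ⇒ v_esc = √(2GM / r).
v_esc = √(2 · 3.189e+16 / 1.5e+10) m/s ≈ 2062 m/s = 2.062 km/s.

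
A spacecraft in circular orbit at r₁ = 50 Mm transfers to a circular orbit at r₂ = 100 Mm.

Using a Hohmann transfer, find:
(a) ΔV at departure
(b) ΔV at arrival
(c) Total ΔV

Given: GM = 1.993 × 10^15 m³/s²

Convert to SI: r₁ = 50 Mm = 5e+07 m; r₂ = 100 Mm = 1e+08 m.
Transfer semi-major axis: a_t = (r₁ + r₂)/2 = (5e+07 + 1e+08)/2 = 7.5e+07 m.
Circular speeds: v₁ = √(GM/r₁) = 6313.48 m/s, v₂ = √(GM/r₂) = 4464.3 m/s.
Transfer speeds (vis-viva v² = GM(2/r − 1/a_t)): v₁ᵗ = 7290.18 m/s, v₂ᵗ = 3645.09 m/s.
(a) ΔV₁ = |v₁ᵗ − v₁| ≈ 976.7 m/s = 976.7 m/s.
(b) ΔV₂ = |v₂ − v₂ᵗ| ≈ 819.2 m/s = 819.2 m/s.
(c) ΔV_total = ΔV₁ + ΔV₂ ≈ 1796 m/s = 1.796 km/s.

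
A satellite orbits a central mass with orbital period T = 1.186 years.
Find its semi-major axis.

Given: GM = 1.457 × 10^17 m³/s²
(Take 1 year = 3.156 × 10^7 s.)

Convert to SI: T = 1.186 years = 3.74302e+07 s.
Invert Kepler's third law: a = (GM · T² / (4π²))^(1/3).
Substituting T = 3.74302e+07 s and GM = 1.457e+17 m³/s²:
a = (1.457e+17 · (3.74302e+07)² / (4π²))^(1/3) m
a ≈ 1.729e+10 m = 17.29 Gm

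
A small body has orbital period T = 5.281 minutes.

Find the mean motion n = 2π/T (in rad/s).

Convert to SI: T = 5.281 minutes = 316.86 s.
n = 2π / T.
n = 2π / 316.86 s ≈ 0.01983 rad/s.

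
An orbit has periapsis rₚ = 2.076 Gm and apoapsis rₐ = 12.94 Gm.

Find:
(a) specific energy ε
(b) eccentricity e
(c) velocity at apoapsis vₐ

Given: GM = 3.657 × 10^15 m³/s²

Convert to SI: rₚ = 2.076 Gm = 2.076e+09 m; rₐ = 12.94 Gm = 1.294e+10 m.
(a) With a = (rₚ + rₐ)/2 = 7.508e+09 m, ε = −GM/(2a) = −3.657e+15/(2 · 7.508e+09) J/kg ≈ -2.435e+05 J/kg
(b) e = (rₐ − rₚ)/(rₐ + rₚ) = (1.294e+10 − 2.076e+09)/(1.294e+10 + 2.076e+09) ≈ 0.7235
(c) With a = (rₚ + rₐ)/2 = 7.508e+09 m, vₐ = √(GM (2/rₐ − 1/a)) = √(3.657e+15 · (2/1.294e+10 − 1/7.508e+09)) m/s ≈ 279.5 m/s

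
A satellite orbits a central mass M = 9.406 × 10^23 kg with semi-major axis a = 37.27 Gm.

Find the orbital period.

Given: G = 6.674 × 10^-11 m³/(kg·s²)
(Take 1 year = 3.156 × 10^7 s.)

Convert to SI: a = 37.27 Gm = 3.727e+10 m.
GM = G · M = 6.674e-11 · 9.406e+23 = 6.27756e+13 m³/s².
Kepler's third law: T = 2π √(a³ / GM).
Substituting a = 3.727e+10 m and GM = 6.27756e+13 m³/s²:
T = 2π √((3.727e+10)³ / 6.27756e+13) s
T ≈ 5.706e+09 s = 180.8 years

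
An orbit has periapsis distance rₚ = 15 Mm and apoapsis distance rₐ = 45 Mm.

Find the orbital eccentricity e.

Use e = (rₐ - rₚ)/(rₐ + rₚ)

Convert to SI: rₚ = 15 Mm = 1.5e+07 m; rₐ = 45 Mm = 4.5e+07 m.
e = (rₐ − rₚ) / (rₐ + rₚ).
e = (4.5e+07 − 1.5e+07) / (4.5e+07 + 1.5e+07) = 3e+07 / 6e+07 ≈ 0.5.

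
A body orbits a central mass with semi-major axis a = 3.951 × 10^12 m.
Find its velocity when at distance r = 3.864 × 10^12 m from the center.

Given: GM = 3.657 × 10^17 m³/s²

Vis-viva: v = √(GM · (2/r − 1/a)).
2/r − 1/a = 2/3.864e+12 − 1/3.951e+12 = 2.64498e-13 m⁻¹.
v = √(3.657e+17 · 2.64498e-13) m/s ≈ 311 m/s = 311 m/s.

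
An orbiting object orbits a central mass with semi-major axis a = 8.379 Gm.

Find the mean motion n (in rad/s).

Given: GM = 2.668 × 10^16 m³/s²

Convert to SI: a = 8.379 Gm = 8.379e+09 m.
n = √(GM / a³).
n = √(2.668e+16 / (8.379e+09)³) rad/s ≈ 2.13e-07 rad/s.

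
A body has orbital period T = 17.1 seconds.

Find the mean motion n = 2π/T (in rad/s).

n = 2π / T.
n = 2π / 17.1 s ≈ 0.3674 rad/s.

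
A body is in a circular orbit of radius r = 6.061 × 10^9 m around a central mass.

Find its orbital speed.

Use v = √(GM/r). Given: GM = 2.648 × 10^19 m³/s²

For a circular orbit, gravity supplies the centripetal force, so v = √(GM / r).
v = √(2.648e+19 / 6.061e+09) m/s ≈ 6.61e+04 m/s = 66.1 km/s.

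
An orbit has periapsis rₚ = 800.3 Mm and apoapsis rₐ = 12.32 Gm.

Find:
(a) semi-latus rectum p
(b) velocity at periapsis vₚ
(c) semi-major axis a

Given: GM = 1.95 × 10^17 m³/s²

Convert to SI: rₚ = 800.3 Mm = 8.003e+08 m; rₐ = 12.32 Gm = 1.232e+10 m.
(a) From a = (rₚ + rₐ)/2 = 6.56015e+09 m and e = (rₐ − rₚ)/(rₐ + rₚ) = 0.878006, p = a(1 − e²) = 6.56015e+09 · (1 − (0.878006)²) ≈ 1.503e+09 m
(b) With a = (rₚ + rₐ)/2 = 6.56015e+09 m, vₚ = √(GM (2/rₚ − 1/a)) = √(1.95e+17 · (2/8.003e+08 − 1/6.56015e+09)) m/s ≈ 2.139e+04 m/s
(c) a = (rₚ + rₐ)/2 = (8.003e+08 + 1.232e+10)/2 ≈ 6.56e+09 m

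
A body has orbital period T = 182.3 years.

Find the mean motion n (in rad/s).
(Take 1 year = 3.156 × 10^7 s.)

Convert to SI: T = 182.3 years = 5.75339e+09 s.
n = 2π / T.
n = 2π / 5.75339e+09 s ≈ 1.092e-09 rad/s.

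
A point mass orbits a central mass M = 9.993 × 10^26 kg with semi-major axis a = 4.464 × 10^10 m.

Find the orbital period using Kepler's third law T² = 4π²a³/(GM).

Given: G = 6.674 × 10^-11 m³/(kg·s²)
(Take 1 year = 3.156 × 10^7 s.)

GM = G · M = 6.674e-11 · 9.993e+26 = 6.66933e+16 m³/s².
Kepler's third law: T = 2π √(a³ / GM).
Substituting a = 4.464e+10 m and GM = 6.66933e+16 m³/s²:
T = 2π √((4.464e+10)³ / 6.66933e+16) s
T ≈ 2.295e+08 s = 7.271 years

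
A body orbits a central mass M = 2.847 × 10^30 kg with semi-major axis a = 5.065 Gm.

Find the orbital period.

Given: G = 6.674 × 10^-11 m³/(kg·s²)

Convert to SI: a = 5.065 Gm = 5.065e+09 m.
GM = G · M = 6.674e-11 · 2.847e+30 = 1.90009e+20 m³/s².
Kepler's third law: T = 2π √(a³ / GM).
Substituting a = 5.065e+09 m and GM = 1.90009e+20 m³/s²:
T = 2π √((5.065e+09)³ / 1.90009e+20) s
T ≈ 1.643e+05 s = 1.902 days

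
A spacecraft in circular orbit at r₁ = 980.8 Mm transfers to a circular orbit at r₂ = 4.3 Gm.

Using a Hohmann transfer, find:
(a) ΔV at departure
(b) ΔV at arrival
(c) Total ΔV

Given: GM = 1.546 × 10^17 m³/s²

Convert to SI: r₁ = 980.8 Mm = 9.808e+08 m; r₂ = 4.3 Gm = 4.3e+09 m.
Transfer semi-major axis: a_t = (r₁ + r₂)/2 = (9.808e+08 + 4.3e+09)/2 = 2.6404e+09 m.
Circular speeds: v₁ = √(GM/r₁) = 12554.9 m/s, v₂ = √(GM/r₂) = 5996.12 m/s.
Transfer speeds (vis-viva v² = GM(2/r − 1/a_t)): v₁ᵗ = 16021.9 m/s, v₂ᵗ = 3654.48 m/s.
(a) ΔV₁ = |v₁ᵗ − v₁| ≈ 3467 m/s = 3.467 km/s.
(b) ΔV₂ = |v₂ − v₂ᵗ| ≈ 2342 m/s = 2.342 km/s.
(c) ΔV_total = ΔV₁ + ΔV₂ ≈ 5809 m/s = 5.809 km/s.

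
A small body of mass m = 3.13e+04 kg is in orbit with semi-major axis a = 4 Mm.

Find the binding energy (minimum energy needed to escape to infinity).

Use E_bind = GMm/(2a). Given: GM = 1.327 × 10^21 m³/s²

Convert to SI: a = 4 Mm = 4e+06 m.
Total orbital energy is E = −GMm/(2a); binding energy is E_bind = −E = GMm/(2a).
E_bind = 1.327e+21 · 3.13e+04 / (2 · 4e+06) J ≈ 5.192e+18 J = 5.192 EJ.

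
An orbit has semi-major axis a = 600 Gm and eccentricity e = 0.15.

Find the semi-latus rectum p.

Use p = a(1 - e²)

Convert to SI: a = 600 Gm = 6e+11 m.
p = a (1 − e²).
p = 6e+11 · (1 − (0.15)²) = 6e+11 · 0.9775 ≈ 5.865e+11 m = 586.5 Gm.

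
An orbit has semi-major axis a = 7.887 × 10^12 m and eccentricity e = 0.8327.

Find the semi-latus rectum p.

p = a (1 − e²).
p = 7.887e+12 · (1 − (0.8327)²) = 7.887e+12 · 0.306611 ≈ 2.418e+12 m = 2.418 × 10^12 m.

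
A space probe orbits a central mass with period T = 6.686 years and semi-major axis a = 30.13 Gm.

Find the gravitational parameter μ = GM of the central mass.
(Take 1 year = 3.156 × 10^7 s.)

Convert to SI: T = 6.686 years = 2.1101e+08 s; a = 30.13 Gm = 3.013e+10 m.
GM = 4π² · a³ / T².
GM = 4π² · (3.013e+10)³ / (2.1101e+08)² m³/s² ≈ 2.425e+16 m³/s² = 2.425 × 10^16 m³/s².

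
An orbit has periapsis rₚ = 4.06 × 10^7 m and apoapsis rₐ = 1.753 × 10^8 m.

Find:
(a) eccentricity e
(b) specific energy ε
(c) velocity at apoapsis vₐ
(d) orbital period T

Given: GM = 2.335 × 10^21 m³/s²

(a) e = (rₐ − rₚ)/(rₐ + rₚ) = (1.753e+08 − 4.06e+07)/(1.753e+08 + 4.06e+07) ≈ 0.6239
(b) With a = (rₚ + rₐ)/2 = 1.0795e+08 m, ε = −GM/(2a) = −2.335e+21/(2 · 1.0795e+08) J/kg ≈ -1.082e+13 J/kg
(c) With a = (rₚ + rₐ)/2 = 1.0795e+08 m, vₐ = √(GM (2/rₐ − 1/a)) = √(2.335e+21 · (2/1.753e+08 − 1/1.0795e+08)) m/s ≈ 2.238e+06 m/s
(d) With a = (rₚ + rₐ)/2 = 1.0795e+08 m, T = 2π √(a³/GM) = 2π √((1.0795e+08)³/2.335e+21) s ≈ 145.8 s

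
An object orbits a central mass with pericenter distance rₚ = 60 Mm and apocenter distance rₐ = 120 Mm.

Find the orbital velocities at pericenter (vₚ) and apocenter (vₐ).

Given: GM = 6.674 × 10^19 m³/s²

Convert to SI: rₚ = 60 Mm = 6e+07 m; rₐ = 120 Mm = 1.2e+08 m.
Use the vis-viva equation v² = GM(2/r − 1/a) with a = (rₚ + rₐ)/2 = (6e+07 + 1.2e+08)/2 = 9e+07 m.
vₚ = √(GM · (2/rₚ − 1/a)) = √(6.674e+19 · (2/6e+07 − 1/9e+07)) m/s ≈ 1.218e+06 m/s = 1218 km/s.
vₐ = √(GM · (2/rₐ − 1/a)) = √(6.674e+19 · (2/1.2e+08 − 1/9e+07)) m/s ≈ 6.089e+05 m/s = 608.9 km/s.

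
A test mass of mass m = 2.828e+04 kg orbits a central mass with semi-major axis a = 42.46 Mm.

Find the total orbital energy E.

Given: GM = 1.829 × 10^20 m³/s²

Convert to SI: a = 42.46 Mm = 4.246e+07 m.
E = −GMm / (2a).
E = −1.829e+20 · 2.828e+04 / (2 · 4.246e+07) J ≈ -6.091e+16 J = -60.91 PJ.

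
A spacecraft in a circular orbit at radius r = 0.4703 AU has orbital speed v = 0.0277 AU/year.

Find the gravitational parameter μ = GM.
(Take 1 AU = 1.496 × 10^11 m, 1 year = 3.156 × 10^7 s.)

Convert to SI: r = 0.4703 AU = 7.03569e+10 m; v = 0.0277 AU/year = 131.303 m/s.
For a circular orbit v² = GM/r, so GM = v² · r.
GM = (131.303)² · 7.03569e+10 m³/s² ≈ 1.213e+15 m³/s² = 1.213 × 10^15 m³/s².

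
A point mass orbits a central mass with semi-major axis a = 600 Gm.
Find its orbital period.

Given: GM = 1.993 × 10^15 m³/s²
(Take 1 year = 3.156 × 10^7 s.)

Convert to SI: a = 600 Gm = 6e+11 m.
Kepler's third law: T = 2π √(a³ / GM).
Substituting a = 6e+11 m and GM = 1.993e+15 m³/s²:
T = 2π √((6e+11)³ / 1.993e+15) s
T ≈ 6.541e+10 s = 2073 years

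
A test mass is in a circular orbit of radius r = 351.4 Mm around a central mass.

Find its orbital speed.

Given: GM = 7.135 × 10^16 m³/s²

Convert to SI: r = 351.4 Mm = 3.514e+08 m.
For a circular orbit, gravity supplies the centripetal force, so v = √(GM / r).
v = √(7.135e+16 / 3.514e+08) m/s ≈ 1.425e+04 m/s = 14.25 km/s.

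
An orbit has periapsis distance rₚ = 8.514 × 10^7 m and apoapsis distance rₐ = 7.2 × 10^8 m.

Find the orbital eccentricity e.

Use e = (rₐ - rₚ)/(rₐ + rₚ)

e = (rₐ − rₚ) / (rₐ + rₚ).
e = (7.2e+08 − 8.514e+07) / (7.2e+08 + 8.514e+07) = 6.3486e+08 / 8.0514e+08 ≈ 0.7885.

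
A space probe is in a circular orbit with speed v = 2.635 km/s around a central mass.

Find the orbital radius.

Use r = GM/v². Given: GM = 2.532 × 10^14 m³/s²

Convert to SI: v = 2.635 km/s = 2635 m/s.
For a circular orbit, v² = GM / r, so r = GM / v².
r = 2.532e+14 / (2635)² m ≈ 3.647e+07 m = 3.647 × 10^7 m.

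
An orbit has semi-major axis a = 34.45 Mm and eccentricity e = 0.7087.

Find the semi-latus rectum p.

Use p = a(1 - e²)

Convert to SI: a = 34.45 Mm = 3.445e+07 m.
p = a (1 − e²).
p = 3.445e+07 · (1 − (0.7087)²) = 3.445e+07 · 0.497744 ≈ 1.715e+07 m = 17.15 Mm.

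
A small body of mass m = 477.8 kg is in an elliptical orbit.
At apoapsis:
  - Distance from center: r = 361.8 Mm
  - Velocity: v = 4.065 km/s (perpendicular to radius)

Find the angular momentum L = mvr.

Convert to SI: r = 361.8 Mm = 3.618e+08 m; v = 4.065 km/s = 4065 m/s.
Since v is perpendicular to r, L = m · v · r.
L = 477.8 · 4065 · 3.618e+08 kg·m²/s ≈ 7.027e+14 kg·m²/s.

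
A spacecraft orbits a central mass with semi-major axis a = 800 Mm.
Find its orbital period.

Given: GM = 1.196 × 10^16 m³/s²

Convert to SI: a = 800 Mm = 8e+08 m.
Kepler's third law: T = 2π √(a³ / GM).
Substituting a = 8e+08 m and GM = 1.196e+16 m³/s²:
T = 2π √((8e+08)³ / 1.196e+16) s
T ≈ 1.3e+06 s = 15.05 days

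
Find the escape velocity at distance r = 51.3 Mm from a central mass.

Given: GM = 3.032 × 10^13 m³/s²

Convert to SI: r = 51.3 Mm = 5.13e+07 m.
Escape velocity comes from setting total energy to zero: ½v² − GM/r = 0 ⇒ v_esc = √(2GM / r).
v_esc = √(2 · 3.032e+13 / 5.13e+07) m/s ≈ 1087 m/s = 1.087 km/s.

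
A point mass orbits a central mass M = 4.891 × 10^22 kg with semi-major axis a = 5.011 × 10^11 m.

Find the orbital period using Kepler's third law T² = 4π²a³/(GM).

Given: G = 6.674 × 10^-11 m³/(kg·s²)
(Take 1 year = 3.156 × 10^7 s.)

GM = G · M = 6.674e-11 · 4.891e+22 = 3.26425e+12 m³/s².
Kepler's third law: T = 2π √(a³ / GM).
Substituting a = 5.011e+11 m and GM = 3.26425e+12 m³/s²:
T = 2π √((5.011e+11)³ / 3.26425e+12) s
T ≈ 1.234e+12 s = 3.909e+04 years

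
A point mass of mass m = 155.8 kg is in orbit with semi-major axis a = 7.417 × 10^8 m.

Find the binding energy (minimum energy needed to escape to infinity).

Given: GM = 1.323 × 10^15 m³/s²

Total orbital energy is E = −GMm/(2a); binding energy is E_bind = −E = GMm/(2a).
E_bind = 1.323e+15 · 155.8 / (2 · 7.417e+08) J ≈ 1.39e+08 J = 139 MJ.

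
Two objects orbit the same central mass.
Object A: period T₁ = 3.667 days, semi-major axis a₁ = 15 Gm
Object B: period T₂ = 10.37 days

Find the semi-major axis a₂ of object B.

Convert to SI: T₁ = 3.667 days = 316829 s; a₁ = 15 Gm = 1.5e+10 m; T₂ = 10.37 days = 895968 s.
Kepler's third law: (T₁/T₂)² = (a₁/a₂)³ ⇒ a₂ = a₁ · (T₂/T₁)^(2/3).
T₂/T₁ = 895968 / 316829 = 2.82792.
a₂ = 1.5e+10 · (2.82792)^(2/3) m ≈ 3e+10 m = 30 Gm.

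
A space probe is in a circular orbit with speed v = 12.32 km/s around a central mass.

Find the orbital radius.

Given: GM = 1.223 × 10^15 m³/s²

Convert to SI: v = 12.32 km/s = 12320 m/s.
For a circular orbit, v² = GM / r, so r = GM / v².
r = 1.223e+15 / (12320)² m ≈ 8.058e+06 m = 8.058 Mm.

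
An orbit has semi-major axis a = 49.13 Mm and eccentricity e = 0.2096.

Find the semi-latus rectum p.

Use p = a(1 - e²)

Convert to SI: a = 49.13 Mm = 4.913e+07 m.
p = a (1 − e²).
p = 4.913e+07 · (1 − (0.2096)²) = 4.913e+07 · 0.956068 ≈ 4.697e+07 m = 46.97 Mm.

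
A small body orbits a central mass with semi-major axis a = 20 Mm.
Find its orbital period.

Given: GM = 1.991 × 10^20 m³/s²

Convert to SI: a = 20 Mm = 2e+07 m.
Kepler's third law: T = 2π √(a³ / GM).
Substituting a = 2e+07 m and GM = 1.991e+20 m³/s²:
T = 2π √((2e+07)³ / 1.991e+20) s
T ≈ 39.83 s = 39.83 seconds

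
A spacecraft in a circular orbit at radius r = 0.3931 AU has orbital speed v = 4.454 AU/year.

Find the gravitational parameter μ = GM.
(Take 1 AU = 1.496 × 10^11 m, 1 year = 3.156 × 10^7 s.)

Convert to SI: r = 0.3931 AU = 5.88078e+10 m; v = 4.454 AU/year = 21112.8 m/s.
For a circular orbit v² = GM/r, so GM = v² · r.
GM = (21112.8)² · 5.88078e+10 m³/s² ≈ 2.621e+19 m³/s² = 2.621 × 10^19 m³/s².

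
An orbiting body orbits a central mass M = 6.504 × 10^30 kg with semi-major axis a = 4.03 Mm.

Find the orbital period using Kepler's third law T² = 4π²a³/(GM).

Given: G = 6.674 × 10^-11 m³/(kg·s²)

Convert to SI: a = 4.03 Mm = 4.03e+06 m.
GM = G · M = 6.674e-11 · 6.504e+30 = 4.34077e+20 m³/s².
Kepler's third law: T = 2π √(a³ / GM).
Substituting a = 4.03e+06 m and GM = 4.34077e+20 m³/s²:
T = 2π √((4.03e+06)³ / 4.34077e+20) s
T ≈ 2.44 s = 2.44 seconds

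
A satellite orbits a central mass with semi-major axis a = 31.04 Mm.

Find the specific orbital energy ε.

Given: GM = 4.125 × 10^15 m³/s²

Convert to SI: a = 31.04 Mm = 3.104e+07 m.
ε = −GM / (2a).
ε = −4.125e+15 / (2 · 3.104e+07) J/kg ≈ -6.645e+07 J/kg = -66.45 MJ/kg.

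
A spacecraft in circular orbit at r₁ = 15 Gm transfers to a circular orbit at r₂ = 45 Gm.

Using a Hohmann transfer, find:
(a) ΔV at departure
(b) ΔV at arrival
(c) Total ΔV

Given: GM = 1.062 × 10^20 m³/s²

Convert to SI: r₁ = 15 Gm = 1.5e+10 m; r₂ = 45 Gm = 4.5e+10 m.
Transfer semi-major axis: a_t = (r₁ + r₂)/2 = (1.5e+10 + 4.5e+10)/2 = 3e+10 m.
Circular speeds: v₁ = √(GM/r₁) = 84142.7 m/s, v₂ = √(GM/r₂) = 48579.8 m/s.
Transfer speeds (vis-viva v² = GM(2/r − 1/a_t)): v₁ᵗ = 103053 m/s, v₂ᵗ = 34351.1 m/s.
(a) ΔV₁ = |v₁ᵗ − v₁| ≈ 1.891e+04 m/s = 18.91 km/s.
(b) ΔV₂ = |v₂ − v₂ᵗ| ≈ 1.423e+04 m/s = 14.23 km/s.
(c) ΔV_total = ΔV₁ + ΔV₂ ≈ 3.314e+04 m/s = 33.14 km/s.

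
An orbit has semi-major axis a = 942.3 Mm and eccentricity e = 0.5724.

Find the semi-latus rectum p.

Convert to SI: a = 942.3 Mm = 9.423e+08 m.
p = a (1 − e²).
p = 9.423e+08 · (1 − (0.5724)²) = 9.423e+08 · 0.672358 ≈ 6.336e+08 m = 633.6 Mm.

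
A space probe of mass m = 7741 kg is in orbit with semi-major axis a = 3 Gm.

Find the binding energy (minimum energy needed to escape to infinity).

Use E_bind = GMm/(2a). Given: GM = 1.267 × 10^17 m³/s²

Convert to SI: a = 3 Gm = 3e+09 m.
Total orbital energy is E = −GMm/(2a); binding energy is E_bind = −E = GMm/(2a).
E_bind = 1.267e+17 · 7741 / (2 · 3e+09) J ≈ 1.635e+11 J = 163.5 GJ.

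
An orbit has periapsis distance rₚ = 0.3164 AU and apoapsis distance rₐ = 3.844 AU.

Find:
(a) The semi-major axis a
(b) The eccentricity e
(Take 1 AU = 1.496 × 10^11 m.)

Convert to SI: rₚ = 0.3164 AU = 4.73334e+10 m; rₐ = 3.844 AU = 5.75062e+11 m.
(a) a = (rₚ + rₐ) / 2 = (4.73334e+10 + 5.75062e+11) / 2 ≈ 3.112e+11 m = 2.08 AU.
(b) e = (rₐ − rₚ) / (rₐ + rₚ) = (5.75062e+11 − 4.73334e+10) / (5.75062e+11 + 4.73334e+10) ≈ 0.8479.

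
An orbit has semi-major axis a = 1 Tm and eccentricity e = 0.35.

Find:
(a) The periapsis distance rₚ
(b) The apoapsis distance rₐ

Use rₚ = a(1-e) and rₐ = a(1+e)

Convert to SI: a = 1 Tm = 1e+12 m.
(a) rₚ = a(1 − e) = 1e+12 · (1 − 0.35) = 1e+12 · 0.65 ≈ 6.5e+11 m = 650 Gm.
(b) rₐ = a(1 + e) = 1e+12 · (1 + 0.35) = 1e+12 · 1.35 ≈ 1.35e+12 m = 1.35 Tm.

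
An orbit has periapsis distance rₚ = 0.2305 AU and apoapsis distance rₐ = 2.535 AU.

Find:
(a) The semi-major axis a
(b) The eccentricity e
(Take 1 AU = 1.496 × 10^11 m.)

Convert to SI: rₚ = 0.2305 AU = 3.44828e+10 m; rₐ = 2.535 AU = 3.79236e+11 m.
(a) a = (rₚ + rₐ) / 2 = (3.44828e+10 + 3.79236e+11) / 2 ≈ 2.069e+11 m = 1.383 AU.
(b) e = (rₐ − rₚ) / (rₐ + rₚ) = (3.79236e+11 − 3.44828e+10) / (3.79236e+11 + 3.44828e+10) ≈ 0.8333.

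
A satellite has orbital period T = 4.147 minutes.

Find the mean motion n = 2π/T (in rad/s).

Convert to SI: T = 4.147 minutes = 248.82 s.
n = 2π / T.
n = 2π / 248.82 s ≈ 0.02525 rad/s.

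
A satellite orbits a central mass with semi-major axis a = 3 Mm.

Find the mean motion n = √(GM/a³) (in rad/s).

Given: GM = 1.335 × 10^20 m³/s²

Convert to SI: a = 3 Mm = 3e+06 m.
n = √(GM / a³).
n = √(1.335e+20 / (3e+06)³) rad/s ≈ 2.224 rad/s.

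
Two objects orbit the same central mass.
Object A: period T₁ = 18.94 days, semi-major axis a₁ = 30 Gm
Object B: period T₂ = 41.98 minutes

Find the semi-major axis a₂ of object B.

Convert to SI: T₁ = 18.94 days = 1.63642e+06 s; a₁ = 30 Gm = 3e+10 m; T₂ = 41.98 minutes = 2518.8 s.
Kepler's third law: (T₁/T₂)² = (a₁/a₂)³ ⇒ a₂ = a₁ · (T₂/T₁)^(2/3).
T₂/T₁ = 2518.8 / 1.63642e+06 = 0.00153922.
a₂ = 3e+10 · (0.00153922)^(2/3) m ≈ 3.999e+08 m = 399.9 Mm.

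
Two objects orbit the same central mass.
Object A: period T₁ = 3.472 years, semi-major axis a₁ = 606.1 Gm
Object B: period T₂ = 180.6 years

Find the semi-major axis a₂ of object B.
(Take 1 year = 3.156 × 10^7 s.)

Convert to SI: T₁ = 3.472 years = 1.09576e+08 s; a₁ = 606.1 Gm = 6.061e+11 m; T₂ = 180.6 years = 5.69974e+09 s.
Kepler's third law: (T₁/T₂)² = (a₁/a₂)³ ⇒ a₂ = a₁ · (T₂/T₁)^(2/3).
T₂/T₁ = 5.69974e+09 / 1.09576e+08 = 52.0161.
a₂ = 6.061e+11 · (52.0161)^(2/3) m ≈ 8.446e+12 m = 8.446 Tm.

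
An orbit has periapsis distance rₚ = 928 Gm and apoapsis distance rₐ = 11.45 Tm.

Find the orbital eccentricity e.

Convert to SI: rₚ = 928 Gm = 9.28e+11 m; rₐ = 11.45 Tm = 1.145e+13 m.
e = (rₐ − rₚ) / (rₐ + rₚ).
e = (1.145e+13 − 9.28e+11) / (1.145e+13 + 9.28e+11) = 1.0522e+13 / 1.2378e+13 ≈ 0.8501.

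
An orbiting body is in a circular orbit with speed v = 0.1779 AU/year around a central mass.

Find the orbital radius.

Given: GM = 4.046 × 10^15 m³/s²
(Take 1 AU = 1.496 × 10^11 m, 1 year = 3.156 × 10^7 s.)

Convert to SI: v = 0.1779 AU/year = 843.278 m/s.
For a circular orbit, v² = GM / r, so r = GM / v².
r = 4.046e+15 / (843.278)² m ≈ 5.69e+09 m = 0.03803 AU.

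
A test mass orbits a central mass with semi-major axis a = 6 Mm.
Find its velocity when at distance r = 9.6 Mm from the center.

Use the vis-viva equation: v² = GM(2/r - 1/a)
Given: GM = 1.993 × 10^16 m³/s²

Convert to SI: a = 6 Mm = 6e+06 m; r = 9.6 Mm = 9.6e+06 m.
Vis-viva: v = √(GM · (2/r − 1/a)).
2/r − 1/a = 2/9.6e+06 − 1/6e+06 = 4.16667e-08 m⁻¹.
v = √(1.993e+16 · 4.16667e-08) m/s ≈ 2.882e+04 m/s = 28.82 km/s.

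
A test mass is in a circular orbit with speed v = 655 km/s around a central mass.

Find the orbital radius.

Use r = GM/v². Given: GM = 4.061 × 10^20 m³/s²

Convert to SI: v = 655 km/s = 655000 m/s.
For a circular orbit, v² = GM / r, so r = GM / v².
r = 4.061e+20 / (655000)² m ≈ 9.466e+08 m = 946.6 Mm.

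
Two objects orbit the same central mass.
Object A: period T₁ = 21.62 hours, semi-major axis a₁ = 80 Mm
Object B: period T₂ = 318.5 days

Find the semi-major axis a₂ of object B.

Convert to SI: T₁ = 21.62 hours = 77832 s; a₁ = 80 Mm = 8e+07 m; T₂ = 318.5 days = 2.75184e+07 s.
Kepler's third law: (T₁/T₂)² = (a₁/a₂)³ ⇒ a₂ = a₁ · (T₂/T₁)^(2/3).
T₂/T₁ = 2.75184e+07 / 77832 = 353.562.
a₂ = 8e+07 · (353.562)^(2/3) m ≈ 4e+09 m = 4 Gm.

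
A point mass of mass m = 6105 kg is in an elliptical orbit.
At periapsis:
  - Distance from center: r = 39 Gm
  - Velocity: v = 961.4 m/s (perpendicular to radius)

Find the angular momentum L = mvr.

Convert to SI: r = 39 Gm = 3.9e+10 m.
Since v is perpendicular to r, L = m · v · r.
L = 6105 · 961.4 · 3.9e+10 kg·m²/s ≈ 2.289e+17 kg·m²/s.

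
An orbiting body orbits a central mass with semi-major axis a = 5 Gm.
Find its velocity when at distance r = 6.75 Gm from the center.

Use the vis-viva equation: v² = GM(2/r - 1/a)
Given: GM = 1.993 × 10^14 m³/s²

Convert to SI: a = 5 Gm = 5e+09 m; r = 6.75 Gm = 6.75e+09 m.
Vis-viva: v = √(GM · (2/r − 1/a)).
2/r − 1/a = 2/6.75e+09 − 1/5e+09 = 9.62963e-11 m⁻¹.
v = √(1.993e+14 · 9.62963e-11) m/s ≈ 138.5 m/s = 138.5 m/s.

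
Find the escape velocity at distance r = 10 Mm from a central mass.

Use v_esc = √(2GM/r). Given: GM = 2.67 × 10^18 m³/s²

Convert to SI: r = 10 Mm = 1e+07 m.
Escape velocity comes from setting total energy to zero: ½v² − GM/r = 0 ⇒ v_esc = √(2GM / r).
v_esc = √(2 · 2.67e+18 / 1e+07) m/s ≈ 7.308e+05 m/s = 730.8 km/s.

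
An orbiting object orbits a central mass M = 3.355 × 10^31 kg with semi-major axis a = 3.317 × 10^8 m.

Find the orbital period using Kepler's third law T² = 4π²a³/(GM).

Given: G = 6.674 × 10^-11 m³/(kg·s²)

GM = G · M = 6.674e-11 · 3.355e+31 = 2.23913e+21 m³/s².
Kepler's third law: T = 2π √(a³ / GM).
Substituting a = 3.317e+08 m and GM = 2.23913e+21 m³/s²:
T = 2π √((3.317e+08)³ / 2.23913e+21) s
T ≈ 802.2 s = 13.37 minutes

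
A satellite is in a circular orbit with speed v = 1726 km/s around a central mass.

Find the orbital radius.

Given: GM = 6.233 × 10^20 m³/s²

Convert to SI: v = 1726 km/s = 1.726e+06 m/s.
For a circular orbit, v² = GM / r, so r = GM / v².
r = 6.233e+20 / (1.726e+06)² m ≈ 2.092e+08 m = 2.092 × 10^8 m.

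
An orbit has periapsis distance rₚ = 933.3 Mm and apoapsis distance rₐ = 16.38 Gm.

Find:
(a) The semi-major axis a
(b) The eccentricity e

Convert to SI: rₚ = 933.3 Mm = 9.333e+08 m; rₐ = 16.38 Gm = 1.638e+10 m.
(a) a = (rₚ + rₐ) / 2 = (9.333e+08 + 1.638e+10) / 2 ≈ 8.657e+09 m = 8.657 Gm.
(b) e = (rₐ − rₚ) / (rₐ + rₚ) = (1.638e+10 − 9.333e+08) / (1.638e+10 + 9.333e+08) ≈ 0.8922.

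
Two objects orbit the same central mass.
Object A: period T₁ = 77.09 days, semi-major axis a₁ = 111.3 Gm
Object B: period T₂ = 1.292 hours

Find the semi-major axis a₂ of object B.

Convert to SI: T₁ = 77.09 days = 6.66058e+06 s; a₁ = 111.3 Gm = 1.113e+11 m; T₂ = 1.292 hours = 4651.2 s.
Kepler's third law: (T₁/T₂)² = (a₁/a₂)³ ⇒ a₂ = a₁ · (T₂/T₁)^(2/3).
T₂/T₁ = 4651.2 / 6.66058e+06 = 0.000698318.
a₂ = 1.113e+11 · (0.000698318)^(2/3) m ≈ 8.761e+08 m = 876.1 Mm.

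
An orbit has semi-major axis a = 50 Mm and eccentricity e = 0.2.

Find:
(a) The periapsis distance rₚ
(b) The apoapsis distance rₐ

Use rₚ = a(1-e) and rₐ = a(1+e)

Convert to SI: a = 50 Mm = 5e+07 m.
(a) rₚ = a(1 − e) = 5e+07 · (1 − 0.2) = 5e+07 · 0.8 ≈ 4e+07 m = 40 Mm.
(b) rₐ = a(1 + e) = 5e+07 · (1 + 0.2) = 5e+07 · 1.2 ≈ 6e+07 m = 60 Mm.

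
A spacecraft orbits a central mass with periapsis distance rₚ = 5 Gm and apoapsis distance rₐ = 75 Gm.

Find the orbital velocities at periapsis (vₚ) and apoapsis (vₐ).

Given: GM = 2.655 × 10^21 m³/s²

Convert to SI: rₚ = 5 Gm = 5e+09 m; rₐ = 75 Gm = 7.5e+10 m.
Use the vis-viva equation v² = GM(2/r − 1/a) with a = (rₚ + rₐ)/2 = (5e+09 + 7.5e+10)/2 = 4e+10 m.
vₚ = √(GM · (2/rₚ − 1/a)) = √(2.655e+21 · (2/5e+09 − 1/4e+10)) m/s ≈ 9.978e+05 m/s = 997.8 km/s.
vₐ = √(GM · (2/rₐ − 1/a)) = √(2.655e+21 · (2/7.5e+10 − 1/4e+10)) m/s ≈ 6.652e+04 m/s = 66.52 km/s.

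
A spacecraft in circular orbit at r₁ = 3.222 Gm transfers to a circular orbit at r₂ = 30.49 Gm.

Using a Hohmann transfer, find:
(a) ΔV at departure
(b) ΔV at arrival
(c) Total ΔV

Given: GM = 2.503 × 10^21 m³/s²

Convert to SI: r₁ = 3.222 Gm = 3.222e+09 m; r₂ = 30.49 Gm = 3.049e+10 m.
Transfer semi-major axis: a_t = (r₁ + r₂)/2 = (3.222e+09 + 3.049e+10)/2 = 1.6856e+10 m.
Circular speeds: v₁ = √(GM/r₁) = 881389 m/s, v₂ = √(GM/r₂) = 286518 m/s.
Transfer speeds (vis-viva v² = GM(2/r − 1/a_t)): v₁ᵗ = 1.18541e+06 m/s, v₂ᵗ = 125267 m/s.
(a) ΔV₁ = |v₁ᵗ − v₁| ≈ 3.04e+05 m/s = 304 km/s.
(b) ΔV₂ = |v₂ − v₂ᵗ| ≈ 1.613e+05 m/s = 161.3 km/s.
(c) ΔV_total = ΔV₁ + ΔV₂ ≈ 4.653e+05 m/s = 465.3 km/s.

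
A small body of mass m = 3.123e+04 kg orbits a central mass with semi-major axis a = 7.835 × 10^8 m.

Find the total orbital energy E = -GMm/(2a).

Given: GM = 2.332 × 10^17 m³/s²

E = −GMm / (2a).
E = −2.332e+17 · 3.123e+04 / (2 · 7.835e+08) J ≈ -4.648e+12 J = -4.648 TJ.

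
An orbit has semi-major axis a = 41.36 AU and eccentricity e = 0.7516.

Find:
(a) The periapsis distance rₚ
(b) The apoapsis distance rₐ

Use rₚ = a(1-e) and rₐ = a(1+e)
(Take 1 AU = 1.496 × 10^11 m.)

Convert to SI: a = 41.36 AU = 6.18746e+12 m.
(a) rₚ = a(1 − e) = 6.18746e+12 · (1 − 0.7516) = 6.18746e+12 · 0.2484 ≈ 1.537e+12 m = 10.27 AU.
(b) rₐ = a(1 + e) = 6.18746e+12 · (1 + 0.7516) = 6.18746e+12 · 1.7516 ≈ 1.084e+13 m = 72.45 AU.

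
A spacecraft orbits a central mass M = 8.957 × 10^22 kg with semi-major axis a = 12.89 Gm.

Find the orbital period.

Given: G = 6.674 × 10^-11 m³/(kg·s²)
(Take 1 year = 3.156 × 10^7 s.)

Convert to SI: a = 12.89 Gm = 1.289e+10 m.
GM = G · M = 6.674e-11 · 8.957e+22 = 5.9779e+12 m³/s².
Kepler's third law: T = 2π √(a³ / GM).
Substituting a = 1.289e+10 m and GM = 5.9779e+12 m³/s²:
T = 2π √((1.289e+10)³ / 5.9779e+12) s
T ≈ 3.761e+09 s = 119.2 years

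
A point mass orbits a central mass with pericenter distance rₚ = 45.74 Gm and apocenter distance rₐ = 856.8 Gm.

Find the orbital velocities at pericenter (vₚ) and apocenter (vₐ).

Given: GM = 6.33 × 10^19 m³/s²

Convert to SI: rₚ = 45.74 Gm = 4.574e+10 m; rₐ = 856.8 Gm = 8.568e+11 m.
Use the vis-viva equation v² = GM(2/r − 1/a) with a = (rₚ + rₐ)/2 = (4.574e+10 + 8.568e+11)/2 = 4.5127e+11 m.
vₚ = √(GM · (2/rₚ − 1/a)) = √(6.33e+19 · (2/4.574e+10 − 1/4.5127e+11)) m/s ≈ 5.126e+04 m/s = 51.26 km/s.
vₐ = √(GM · (2/rₐ − 1/a)) = √(6.33e+19 · (2/8.568e+11 − 1/4.5127e+11)) m/s ≈ 2736 m/s = 2.736 km/s.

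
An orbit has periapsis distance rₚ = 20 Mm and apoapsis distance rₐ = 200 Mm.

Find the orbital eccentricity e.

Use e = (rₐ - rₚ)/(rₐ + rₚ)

Convert to SI: rₚ = 20 Mm = 2e+07 m; rₐ = 200 Mm = 2e+08 m.
e = (rₐ − rₚ) / (rₐ + rₚ).
e = (2e+08 − 2e+07) / (2e+08 + 2e+07) = 1.8e+08 / 2.2e+08 ≈ 0.8182.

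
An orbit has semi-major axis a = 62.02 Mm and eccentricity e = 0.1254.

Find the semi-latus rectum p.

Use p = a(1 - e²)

Convert to SI: a = 62.02 Mm = 6.202e+07 m.
p = a (1 − e²).
p = 6.202e+07 · (1 − (0.1254)²) = 6.202e+07 · 0.984275 ≈ 6.104e+07 m = 61.04 Mm.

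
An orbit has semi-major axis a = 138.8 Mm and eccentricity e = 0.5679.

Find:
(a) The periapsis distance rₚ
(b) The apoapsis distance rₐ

Convert to SI: a = 138.8 Mm = 1.388e+08 m.
(a) rₚ = a(1 − e) = 1.388e+08 · (1 − 0.5679) = 1.388e+08 · 0.4321 ≈ 5.998e+07 m = 59.98 Mm.
(b) rₐ = a(1 + e) = 1.388e+08 · (1 + 0.5679) = 1.388e+08 · 1.5679 ≈ 2.176e+08 m = 217.6 Mm.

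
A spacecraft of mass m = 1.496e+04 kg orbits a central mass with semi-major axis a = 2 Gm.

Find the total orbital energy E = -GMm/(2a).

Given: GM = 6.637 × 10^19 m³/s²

Convert to SI: a = 2 Gm = 2e+09 m.
E = −GMm / (2a).
E = −6.637e+19 · 1.496e+04 / (2 · 2e+09) J ≈ -2.482e+14 J = -248.2 TJ.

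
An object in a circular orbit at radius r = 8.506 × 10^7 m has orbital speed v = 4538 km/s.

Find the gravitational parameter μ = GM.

Convert to SI: v = 4538 km/s = 4.538e+06 m/s.
For a circular orbit v² = GM/r, so GM = v² · r.
GM = (4.538e+06)² · 8.506e+07 m³/s² ≈ 1.752e+21 m³/s² = 1.752 × 10^21 m³/s².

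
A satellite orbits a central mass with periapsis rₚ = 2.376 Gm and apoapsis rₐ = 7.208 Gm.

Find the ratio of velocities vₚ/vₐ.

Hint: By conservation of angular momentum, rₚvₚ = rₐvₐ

Convert to SI: rₚ = 2.376 Gm = 2.376e+09 m; rₐ = 7.208 Gm = 7.208e+09 m.
Conservation of angular momentum gives rₚvₚ = rₐvₐ, so vₚ/vₐ = rₐ/rₚ.
vₚ/vₐ = 7.208e+09 / 2.376e+09 ≈ 3.034.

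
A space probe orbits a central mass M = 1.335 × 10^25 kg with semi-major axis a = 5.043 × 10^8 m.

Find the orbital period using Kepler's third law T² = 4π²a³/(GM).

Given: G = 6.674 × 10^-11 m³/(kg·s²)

GM = G · M = 6.674e-11 · 1.335e+25 = 8.90979e+14 m³/s².
Kepler's third law: T = 2π √(a³ / GM).
Substituting a = 5.043e+08 m and GM = 8.90979e+14 m³/s²:
T = 2π √((5.043e+08)³ / 8.90979e+14) s
T ≈ 2.384e+06 s = 27.59 days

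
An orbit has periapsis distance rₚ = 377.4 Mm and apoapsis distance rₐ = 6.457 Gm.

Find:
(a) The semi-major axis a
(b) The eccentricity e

Convert to SI: rₚ = 377.4 Mm = 3.774e+08 m; rₐ = 6.457 Gm = 6.457e+09 m.
(a) a = (rₚ + rₐ) / 2 = (3.774e+08 + 6.457e+09) / 2 ≈ 3.417e+09 m = 3.417 Gm.
(b) e = (rₐ − rₚ) / (rₐ + rₚ) = (6.457e+09 − 3.774e+08) / (6.457e+09 + 3.774e+08) ≈ 0.8896.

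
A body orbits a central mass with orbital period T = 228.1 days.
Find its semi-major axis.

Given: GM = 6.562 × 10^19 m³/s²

Convert to SI: T = 228.1 days = 1.97078e+07 s.
Invert Kepler's third law: a = (GM · T² / (4π²))^(1/3).
Substituting T = 1.97078e+07 s and GM = 6.562e+19 m³/s²:
a = (6.562e+19 · (1.97078e+07)² / (4π²))^(1/3) m
a ≈ 8.643e+10 m = 86.43 Gm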